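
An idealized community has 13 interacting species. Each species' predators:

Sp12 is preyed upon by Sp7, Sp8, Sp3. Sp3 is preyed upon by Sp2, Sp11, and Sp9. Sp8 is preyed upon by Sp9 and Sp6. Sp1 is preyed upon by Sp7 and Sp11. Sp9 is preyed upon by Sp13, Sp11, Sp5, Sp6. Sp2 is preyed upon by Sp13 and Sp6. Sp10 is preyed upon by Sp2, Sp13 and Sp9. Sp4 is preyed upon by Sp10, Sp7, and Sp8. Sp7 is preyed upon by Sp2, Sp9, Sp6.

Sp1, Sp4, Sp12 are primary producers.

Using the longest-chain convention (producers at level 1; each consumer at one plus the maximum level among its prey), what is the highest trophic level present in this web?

4

Producers (level 1): Sp1, Sp4, Sp12.
Sp1 → Sp7 → Sp2 → Sp13 gives Sp13 level 4.
No species has a prey at level 4, so no species reaches level 5.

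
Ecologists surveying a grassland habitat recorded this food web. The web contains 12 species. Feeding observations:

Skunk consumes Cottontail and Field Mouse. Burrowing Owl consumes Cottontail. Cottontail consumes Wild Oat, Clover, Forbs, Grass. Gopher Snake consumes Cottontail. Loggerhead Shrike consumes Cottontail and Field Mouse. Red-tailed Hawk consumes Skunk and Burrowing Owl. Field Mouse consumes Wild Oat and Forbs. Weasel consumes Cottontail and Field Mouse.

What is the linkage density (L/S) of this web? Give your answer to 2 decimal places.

There are L = 16 links among S = 12 species.
L/S = 16/12 = 1.3333 ≈ 1.33.

L/S = 1.33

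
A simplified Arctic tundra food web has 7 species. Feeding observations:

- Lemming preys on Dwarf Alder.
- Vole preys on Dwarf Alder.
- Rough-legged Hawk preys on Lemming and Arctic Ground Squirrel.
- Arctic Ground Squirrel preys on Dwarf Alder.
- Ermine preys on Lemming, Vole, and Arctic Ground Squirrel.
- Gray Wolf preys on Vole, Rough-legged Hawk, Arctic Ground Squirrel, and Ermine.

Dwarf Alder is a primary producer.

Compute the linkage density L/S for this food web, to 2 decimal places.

There are L = 12 links among S = 7 species.
L/S = 12/7 = 1.7143 ≈ 1.71.

L/S = 1.71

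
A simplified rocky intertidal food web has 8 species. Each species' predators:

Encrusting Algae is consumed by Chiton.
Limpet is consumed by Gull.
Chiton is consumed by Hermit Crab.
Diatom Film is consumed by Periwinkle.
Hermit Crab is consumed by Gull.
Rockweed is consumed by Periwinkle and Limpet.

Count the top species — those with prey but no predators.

Top species (has prey, but nothing eats it): Periwinkle, Gull.
Count: 2.

2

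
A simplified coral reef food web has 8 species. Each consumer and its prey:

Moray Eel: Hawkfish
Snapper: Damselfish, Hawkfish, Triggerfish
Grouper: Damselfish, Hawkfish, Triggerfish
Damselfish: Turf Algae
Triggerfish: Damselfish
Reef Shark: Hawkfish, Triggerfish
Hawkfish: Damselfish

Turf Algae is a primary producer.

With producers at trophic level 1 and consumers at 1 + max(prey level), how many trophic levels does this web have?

4

Producers (level 1): Turf Algae.
Turf Algae → Damselfish → Hawkfish → Reef Shark gives Reef Shark level 4.
No species has a prey at level 4, so no species reaches level 5.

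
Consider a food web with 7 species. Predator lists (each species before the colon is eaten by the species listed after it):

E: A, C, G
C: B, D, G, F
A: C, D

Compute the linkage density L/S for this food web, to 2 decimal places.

There are L = 9 links among S = 7 species.
L/S = 9/7 = 1.2857 ≈ 1.29.

L/S = 1.29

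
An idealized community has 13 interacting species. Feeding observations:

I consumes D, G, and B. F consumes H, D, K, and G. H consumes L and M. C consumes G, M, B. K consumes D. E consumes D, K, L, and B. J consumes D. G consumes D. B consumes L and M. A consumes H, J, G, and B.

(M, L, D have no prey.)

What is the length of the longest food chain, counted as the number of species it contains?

One longest chain: D → J → A.
It has 3 species and 2 links.

3 species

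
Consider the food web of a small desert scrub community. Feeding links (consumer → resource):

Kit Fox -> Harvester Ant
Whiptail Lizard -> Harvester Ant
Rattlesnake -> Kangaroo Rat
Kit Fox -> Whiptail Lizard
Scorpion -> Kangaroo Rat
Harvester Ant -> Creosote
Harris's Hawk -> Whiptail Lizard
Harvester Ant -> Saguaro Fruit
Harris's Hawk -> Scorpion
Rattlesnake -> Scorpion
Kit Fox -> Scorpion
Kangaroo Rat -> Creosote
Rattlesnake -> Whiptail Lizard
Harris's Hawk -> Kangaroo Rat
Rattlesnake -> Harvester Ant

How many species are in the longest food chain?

4 species

One longest chain: Creosote → Kangaroo Rat → Scorpion → Rattlesnake.
It has 4 species and 3 links.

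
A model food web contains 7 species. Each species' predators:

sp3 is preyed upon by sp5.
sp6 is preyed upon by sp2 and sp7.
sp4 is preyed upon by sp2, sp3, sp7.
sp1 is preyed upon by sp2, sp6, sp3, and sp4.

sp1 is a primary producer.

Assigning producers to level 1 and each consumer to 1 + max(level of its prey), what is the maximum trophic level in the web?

4

Producers (level 1): sp1.
sp1 → sp4 → sp3 → sp5 gives sp5 level 4.
No species has a prey at level 4, so no species reaches level 5.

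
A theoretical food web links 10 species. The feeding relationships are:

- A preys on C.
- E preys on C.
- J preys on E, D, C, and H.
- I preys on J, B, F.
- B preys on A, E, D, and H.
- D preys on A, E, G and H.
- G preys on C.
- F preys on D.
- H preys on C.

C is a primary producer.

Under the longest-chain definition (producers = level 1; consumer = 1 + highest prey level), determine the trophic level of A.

C is a producer → level 1.
A eats C → level 2.

Trophic level 2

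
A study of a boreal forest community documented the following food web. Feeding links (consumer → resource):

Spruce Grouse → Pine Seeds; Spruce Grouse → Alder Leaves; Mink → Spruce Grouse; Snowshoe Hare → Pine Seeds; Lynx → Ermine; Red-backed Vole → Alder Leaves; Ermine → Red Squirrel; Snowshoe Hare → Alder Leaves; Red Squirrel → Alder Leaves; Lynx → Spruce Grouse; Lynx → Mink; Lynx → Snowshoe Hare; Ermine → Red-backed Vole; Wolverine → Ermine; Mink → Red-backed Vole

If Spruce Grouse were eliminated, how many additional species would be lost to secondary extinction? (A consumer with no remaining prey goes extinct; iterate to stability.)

Remove Spruce Grouse.
Every predator of it retains at least one other prey: Mink still has Red-backed Vole; Lynx still has Snowshoe Hare, Mink, Ermine.
No consumer loses all prey, so no secondary extinctions occur.

0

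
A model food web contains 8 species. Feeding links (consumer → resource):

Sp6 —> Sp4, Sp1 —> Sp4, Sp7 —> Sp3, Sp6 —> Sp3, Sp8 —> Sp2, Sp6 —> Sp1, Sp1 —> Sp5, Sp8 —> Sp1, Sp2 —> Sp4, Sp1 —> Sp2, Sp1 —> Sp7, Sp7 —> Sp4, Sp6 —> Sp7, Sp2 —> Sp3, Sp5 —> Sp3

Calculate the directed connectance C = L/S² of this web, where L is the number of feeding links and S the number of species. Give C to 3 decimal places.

The web has S = 8 species and L = 15 feeding links.
C = L / S² = 15 / 64 = 0.2344 ≈ 0.234.

C = 0.234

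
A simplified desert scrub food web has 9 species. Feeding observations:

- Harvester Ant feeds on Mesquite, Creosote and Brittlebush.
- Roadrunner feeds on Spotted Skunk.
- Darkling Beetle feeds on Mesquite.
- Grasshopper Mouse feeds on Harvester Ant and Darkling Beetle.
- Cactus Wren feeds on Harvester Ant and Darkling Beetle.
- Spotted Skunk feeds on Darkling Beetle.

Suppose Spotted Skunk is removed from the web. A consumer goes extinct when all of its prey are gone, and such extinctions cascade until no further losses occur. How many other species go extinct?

Remove Spotted Skunk.
Round 1: Roadrunner (all prey gone) → extinct.
No further losses. Total secondary extinctions: 1.

1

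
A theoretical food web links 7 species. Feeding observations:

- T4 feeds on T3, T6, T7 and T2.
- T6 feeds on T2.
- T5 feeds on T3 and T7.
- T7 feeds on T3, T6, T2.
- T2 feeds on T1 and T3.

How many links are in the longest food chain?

4 links

One longest chain: T1 → T2 → T6 → T7 → T4.
It has 5 species and 4 links.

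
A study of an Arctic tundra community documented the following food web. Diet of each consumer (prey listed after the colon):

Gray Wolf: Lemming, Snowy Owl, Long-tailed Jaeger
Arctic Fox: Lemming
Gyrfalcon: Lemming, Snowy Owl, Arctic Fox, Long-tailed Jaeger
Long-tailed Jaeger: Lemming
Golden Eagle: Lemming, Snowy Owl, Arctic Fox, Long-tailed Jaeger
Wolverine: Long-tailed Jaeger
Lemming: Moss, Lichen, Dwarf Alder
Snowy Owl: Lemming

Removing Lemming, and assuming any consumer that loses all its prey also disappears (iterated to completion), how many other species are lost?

Remove Lemming.
Round 1: Snowy Owl (all prey gone), Arctic Fox (all prey gone), Long-tailed Jaeger (all prey gone) → extinct.
Round 2: Gyrfalcon (all prey gone), Gray Wolf (all prey gone), Golden Eagle (all prey gone), Wolverine (all prey gone) → extinct.
No further losses. Total secondary extinctions: 7.

7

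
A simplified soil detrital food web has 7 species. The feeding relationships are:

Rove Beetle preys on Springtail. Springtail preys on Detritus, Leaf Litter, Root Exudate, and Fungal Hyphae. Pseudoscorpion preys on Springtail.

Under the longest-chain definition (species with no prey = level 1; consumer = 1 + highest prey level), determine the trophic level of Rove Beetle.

Trophic level 3

Leaf Litter has no prey (basal) → level 1.
Springtail eats Leaf Litter (level 1); other prey at levels: Fungal Hyphae 1, Detritus 1, Root Exudate 1 → level 2.
Rove Beetle eats Springtail → level 3.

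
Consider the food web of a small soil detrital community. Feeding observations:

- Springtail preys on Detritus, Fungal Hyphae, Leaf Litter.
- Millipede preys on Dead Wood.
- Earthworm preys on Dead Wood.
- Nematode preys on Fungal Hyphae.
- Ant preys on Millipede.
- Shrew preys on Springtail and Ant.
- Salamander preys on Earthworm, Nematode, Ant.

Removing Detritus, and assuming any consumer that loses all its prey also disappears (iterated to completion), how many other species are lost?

0

Remove Detritus.
Every predator of it retains at least one other prey: Springtail still has Leaf Litter, Fungal Hyphae.
No consumer loses all prey, so no secondary extinctions occur.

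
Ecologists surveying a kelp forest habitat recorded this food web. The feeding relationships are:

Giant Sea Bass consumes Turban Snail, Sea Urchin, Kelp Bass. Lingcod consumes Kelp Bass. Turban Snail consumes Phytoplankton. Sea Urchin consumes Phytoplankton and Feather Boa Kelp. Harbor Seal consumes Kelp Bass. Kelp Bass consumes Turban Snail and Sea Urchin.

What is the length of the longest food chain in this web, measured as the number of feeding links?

One longest chain: Feather Boa Kelp → Sea Urchin → Kelp Bass → Giant Sea Bass.
It has 4 species and 3 links.

3 links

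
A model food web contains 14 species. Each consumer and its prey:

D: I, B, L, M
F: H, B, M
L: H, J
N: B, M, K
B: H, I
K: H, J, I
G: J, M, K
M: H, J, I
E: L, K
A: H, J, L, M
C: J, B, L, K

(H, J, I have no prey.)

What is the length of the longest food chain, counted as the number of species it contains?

3 species

One longest chain: H → B → F.
It has 3 species and 2 links.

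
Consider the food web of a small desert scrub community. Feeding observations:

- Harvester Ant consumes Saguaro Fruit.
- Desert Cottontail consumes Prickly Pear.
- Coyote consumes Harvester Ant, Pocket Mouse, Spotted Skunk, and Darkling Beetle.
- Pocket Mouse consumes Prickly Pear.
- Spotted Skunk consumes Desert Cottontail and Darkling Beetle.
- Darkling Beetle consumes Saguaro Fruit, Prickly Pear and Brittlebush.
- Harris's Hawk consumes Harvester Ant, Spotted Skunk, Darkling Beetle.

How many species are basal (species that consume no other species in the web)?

Basal species (no prey listed): Brittlebush, Prickly Pear, Saguaro Fruit.
Count: 3.

3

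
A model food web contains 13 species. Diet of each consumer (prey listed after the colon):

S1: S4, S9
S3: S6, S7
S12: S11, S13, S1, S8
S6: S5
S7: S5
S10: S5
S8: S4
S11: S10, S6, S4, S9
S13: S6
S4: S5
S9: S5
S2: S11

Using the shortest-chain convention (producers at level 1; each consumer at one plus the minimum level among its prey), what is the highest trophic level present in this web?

4

Producers (level 1): S5.
Following each consumer down to its lowest-level prey: S5 → S4 → S1 → S12 (levels 1 through 4).
All prey of S12 (S1 3, S8 3, S11 3, S13 3) are at level 3 or above, so S12 is at level 1 + 3 = 4.
Every consumer has at least one prey at level 3 or below, so none exceeds level 4.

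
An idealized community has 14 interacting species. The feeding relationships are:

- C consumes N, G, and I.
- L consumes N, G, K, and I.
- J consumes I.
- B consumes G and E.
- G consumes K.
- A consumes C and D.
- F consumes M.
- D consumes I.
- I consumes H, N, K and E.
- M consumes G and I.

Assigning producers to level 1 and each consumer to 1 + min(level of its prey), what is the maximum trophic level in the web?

Producers (level 1): N, E, H, K.
Following each consumer down to its lowest-level prey: N → I → M → F (levels 1 through 4).
All prey of F (M 3) are at level 3 or above, so F is at level 1 + 3 = 4.
Every consumer has at least one prey at level 3 or below, so none exceeds level 4.

4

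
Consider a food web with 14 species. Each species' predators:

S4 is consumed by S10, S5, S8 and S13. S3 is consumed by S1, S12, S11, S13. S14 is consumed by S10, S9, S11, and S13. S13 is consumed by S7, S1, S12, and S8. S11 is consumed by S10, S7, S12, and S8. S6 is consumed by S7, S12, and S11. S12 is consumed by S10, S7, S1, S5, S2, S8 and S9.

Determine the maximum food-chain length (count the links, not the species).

3 links

One longest chain: S3 → S13 → S12 → S5.
It has 4 species and 3 links.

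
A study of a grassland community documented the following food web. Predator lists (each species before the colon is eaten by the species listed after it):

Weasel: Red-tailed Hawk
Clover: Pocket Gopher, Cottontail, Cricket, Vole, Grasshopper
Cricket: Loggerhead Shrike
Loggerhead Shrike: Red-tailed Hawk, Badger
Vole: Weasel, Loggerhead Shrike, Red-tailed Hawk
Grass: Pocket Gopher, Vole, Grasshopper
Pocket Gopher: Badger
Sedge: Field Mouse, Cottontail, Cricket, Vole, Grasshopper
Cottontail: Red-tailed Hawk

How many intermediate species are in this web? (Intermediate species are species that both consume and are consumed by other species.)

Intermediate species (has both prey and predators): Pocket Gopher, Cottontail, Cricket, Vole, Weasel, Loggerhead Shrike.
Count: 6.

6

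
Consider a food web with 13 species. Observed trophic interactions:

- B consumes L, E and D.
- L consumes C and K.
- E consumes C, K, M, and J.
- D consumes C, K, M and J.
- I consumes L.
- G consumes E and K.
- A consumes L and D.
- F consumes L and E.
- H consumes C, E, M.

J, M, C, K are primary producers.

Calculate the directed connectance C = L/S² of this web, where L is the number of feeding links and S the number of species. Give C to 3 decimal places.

The web has S = 13 species and L = 23 feeding links.
C = L / S² = 23 / 169 = 0.1361 ≈ 0.136.

C = 0.136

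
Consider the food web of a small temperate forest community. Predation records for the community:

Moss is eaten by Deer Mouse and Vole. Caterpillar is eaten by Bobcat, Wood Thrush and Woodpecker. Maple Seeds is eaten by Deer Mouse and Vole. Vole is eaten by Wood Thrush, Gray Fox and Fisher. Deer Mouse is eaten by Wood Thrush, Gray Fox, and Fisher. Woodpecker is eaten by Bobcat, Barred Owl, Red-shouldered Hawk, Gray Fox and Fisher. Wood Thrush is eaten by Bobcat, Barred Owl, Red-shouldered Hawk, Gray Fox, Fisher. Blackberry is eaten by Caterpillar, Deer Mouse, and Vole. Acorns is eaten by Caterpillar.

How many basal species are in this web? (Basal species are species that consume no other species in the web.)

4

Basal species (no prey listed): Blackberry, Moss, Acorns, Maple Seeds.
Count: 4.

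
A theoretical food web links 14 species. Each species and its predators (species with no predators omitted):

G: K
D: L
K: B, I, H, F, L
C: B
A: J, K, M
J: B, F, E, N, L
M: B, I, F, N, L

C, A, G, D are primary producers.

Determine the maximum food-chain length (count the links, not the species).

One longest chain: A → J → B.
It has 3 species and 2 links.

2 links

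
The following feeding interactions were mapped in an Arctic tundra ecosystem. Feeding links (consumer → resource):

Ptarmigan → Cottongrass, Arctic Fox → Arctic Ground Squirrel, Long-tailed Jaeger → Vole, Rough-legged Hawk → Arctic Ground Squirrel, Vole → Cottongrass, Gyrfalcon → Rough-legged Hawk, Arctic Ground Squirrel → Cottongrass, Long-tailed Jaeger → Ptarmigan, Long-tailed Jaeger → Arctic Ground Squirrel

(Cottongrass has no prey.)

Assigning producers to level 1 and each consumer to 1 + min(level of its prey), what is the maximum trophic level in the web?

4

Producers (level 1): Cottongrass.
Following each consumer down to its lowest-level prey: Cottongrass → Arctic Ground Squirrel → Rough-legged Hawk → Gyrfalcon (levels 1 through 4).
All prey of Gyrfalcon (Rough-legged Hawk 3) are at level 3 or above, so Gyrfalcon is at level 1 + 3 = 4.
Every consumer has at least one prey at level 3 or below, so none exceeds level 4.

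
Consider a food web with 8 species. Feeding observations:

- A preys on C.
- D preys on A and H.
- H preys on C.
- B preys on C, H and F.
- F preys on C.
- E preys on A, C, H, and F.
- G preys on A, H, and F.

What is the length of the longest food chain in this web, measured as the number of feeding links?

One longest chain: C → A → D.
It has 3 species and 2 links.

2 links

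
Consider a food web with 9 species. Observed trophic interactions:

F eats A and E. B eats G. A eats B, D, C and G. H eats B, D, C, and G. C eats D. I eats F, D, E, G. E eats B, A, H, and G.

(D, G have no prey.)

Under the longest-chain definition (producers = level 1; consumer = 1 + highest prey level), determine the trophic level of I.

Trophic level 6

G is a producer → level 1.
B eats G → level 2.
H eats B (level 2); other prey at levels: D 1, G 1, C 2 → level 3.
E eats H (level 3); other prey at levels: G 1, B 2, A 3 → level 4.
F eats E (level 4); other prey at levels: A 3 → level 5.
I eats F (level 5); other prey at levels: D 1, G 1, E 4 → level 6.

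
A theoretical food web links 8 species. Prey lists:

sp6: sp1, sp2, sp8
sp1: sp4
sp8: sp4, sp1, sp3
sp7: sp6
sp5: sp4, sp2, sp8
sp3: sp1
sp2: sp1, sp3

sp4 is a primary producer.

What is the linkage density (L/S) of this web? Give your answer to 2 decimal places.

There are L = 14 links among S = 8 species.
L/S = 14/8 = 1.7500 ≈ 1.75.

L/S = 1.75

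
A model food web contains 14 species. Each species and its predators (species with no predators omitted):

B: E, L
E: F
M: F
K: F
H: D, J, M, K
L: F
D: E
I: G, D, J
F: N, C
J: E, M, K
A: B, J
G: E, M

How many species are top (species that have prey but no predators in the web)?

Top species (has prey, but nothing eats it): N, C.
Count: 2.

2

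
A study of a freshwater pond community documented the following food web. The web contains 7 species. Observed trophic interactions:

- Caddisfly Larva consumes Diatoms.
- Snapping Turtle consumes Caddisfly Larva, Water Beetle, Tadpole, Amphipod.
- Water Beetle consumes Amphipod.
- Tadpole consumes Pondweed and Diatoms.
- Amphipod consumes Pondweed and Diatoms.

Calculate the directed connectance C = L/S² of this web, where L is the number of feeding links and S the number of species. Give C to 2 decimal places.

The web has S = 7 species and L = 10 feeding links.
C = L / S² = 10 / 49 = 0.2041 ≈ 0.20.

C = 0.20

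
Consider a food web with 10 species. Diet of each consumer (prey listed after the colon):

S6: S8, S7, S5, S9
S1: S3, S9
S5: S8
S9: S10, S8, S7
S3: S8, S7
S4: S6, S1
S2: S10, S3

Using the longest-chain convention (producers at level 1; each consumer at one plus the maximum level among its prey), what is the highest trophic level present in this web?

Producers (level 1): S10, S8, S7.
S8 → S5 → S6 → S4 gives S4 level 4.
No species has a prey at level 4, so no species reaches level 5.

4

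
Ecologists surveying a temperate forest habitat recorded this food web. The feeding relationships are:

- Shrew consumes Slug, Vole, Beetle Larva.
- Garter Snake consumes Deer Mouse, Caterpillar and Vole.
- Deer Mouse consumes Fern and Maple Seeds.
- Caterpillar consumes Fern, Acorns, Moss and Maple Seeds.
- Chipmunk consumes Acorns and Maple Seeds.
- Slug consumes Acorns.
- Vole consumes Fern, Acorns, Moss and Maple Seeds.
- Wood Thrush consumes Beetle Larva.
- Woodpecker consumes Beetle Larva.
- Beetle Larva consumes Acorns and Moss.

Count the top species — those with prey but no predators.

5

Top species (has prey, but nothing eats it): Chipmunk, Shrew, Garter Snake, Woodpecker, Wood Thrush.
Count: 5.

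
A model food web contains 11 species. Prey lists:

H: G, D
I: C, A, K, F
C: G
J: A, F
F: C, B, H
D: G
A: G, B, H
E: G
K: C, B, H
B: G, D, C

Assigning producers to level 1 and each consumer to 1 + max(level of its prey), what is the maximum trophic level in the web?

Producers (level 1): G.
G → D → B → F → J gives J level 5.
No species has a prey at level 5, so no species reaches level 6.

5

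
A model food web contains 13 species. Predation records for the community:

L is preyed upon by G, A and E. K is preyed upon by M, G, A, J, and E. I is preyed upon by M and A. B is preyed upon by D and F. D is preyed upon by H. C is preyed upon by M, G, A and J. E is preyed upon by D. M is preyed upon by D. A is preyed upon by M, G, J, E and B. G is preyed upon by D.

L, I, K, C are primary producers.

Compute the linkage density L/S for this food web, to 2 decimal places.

There are L = 25 links among S = 13 species.
L/S = 25/13 = 1.9231 ≈ 1.92.

L/S = 1.92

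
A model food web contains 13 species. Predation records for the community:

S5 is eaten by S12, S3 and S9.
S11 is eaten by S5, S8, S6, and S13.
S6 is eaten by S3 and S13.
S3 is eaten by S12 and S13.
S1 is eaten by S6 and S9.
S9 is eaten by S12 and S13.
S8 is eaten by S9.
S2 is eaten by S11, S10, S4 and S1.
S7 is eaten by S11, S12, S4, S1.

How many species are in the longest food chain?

5 species

One longest chain: S2 → S11 → S5 → S3 → S13.
It has 5 species and 4 links.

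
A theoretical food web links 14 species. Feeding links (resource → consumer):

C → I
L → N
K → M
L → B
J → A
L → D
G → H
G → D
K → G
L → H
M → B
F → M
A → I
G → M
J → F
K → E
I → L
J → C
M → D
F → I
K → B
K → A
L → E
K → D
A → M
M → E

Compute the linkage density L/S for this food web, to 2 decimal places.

L/S = 1.86

There are L = 26 links among S = 14 species.
L/S = 26/14 = 1.8571 ≈ 1.86.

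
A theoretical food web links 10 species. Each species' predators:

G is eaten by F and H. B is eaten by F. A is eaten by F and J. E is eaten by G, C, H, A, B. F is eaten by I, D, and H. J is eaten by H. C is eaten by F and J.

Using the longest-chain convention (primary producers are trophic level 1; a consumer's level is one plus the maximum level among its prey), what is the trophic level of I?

E is a producer → level 1.
C eats E → level 2.
F eats C (level 2); other prey at levels: B 2, G 2, A 2 → level 3.
I eats F → level 4.

Trophic level 4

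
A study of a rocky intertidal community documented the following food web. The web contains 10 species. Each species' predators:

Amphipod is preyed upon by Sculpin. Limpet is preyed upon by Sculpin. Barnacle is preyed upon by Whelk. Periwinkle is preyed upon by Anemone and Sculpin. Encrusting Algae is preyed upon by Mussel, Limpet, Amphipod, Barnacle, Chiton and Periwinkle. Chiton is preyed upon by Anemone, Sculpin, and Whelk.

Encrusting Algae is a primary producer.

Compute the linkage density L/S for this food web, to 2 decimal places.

L/S = 1.40

There are L = 14 links among S = 10 species.
L/S = 14/10 = 1.4000 ≈ 1.40.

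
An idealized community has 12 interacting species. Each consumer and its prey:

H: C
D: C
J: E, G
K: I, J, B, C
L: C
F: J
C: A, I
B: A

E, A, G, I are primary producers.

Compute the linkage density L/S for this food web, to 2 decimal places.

There are L = 13 links among S = 12 species.
L/S = 13/12 = 1.0833 ≈ 1.08.

L/S = 1.08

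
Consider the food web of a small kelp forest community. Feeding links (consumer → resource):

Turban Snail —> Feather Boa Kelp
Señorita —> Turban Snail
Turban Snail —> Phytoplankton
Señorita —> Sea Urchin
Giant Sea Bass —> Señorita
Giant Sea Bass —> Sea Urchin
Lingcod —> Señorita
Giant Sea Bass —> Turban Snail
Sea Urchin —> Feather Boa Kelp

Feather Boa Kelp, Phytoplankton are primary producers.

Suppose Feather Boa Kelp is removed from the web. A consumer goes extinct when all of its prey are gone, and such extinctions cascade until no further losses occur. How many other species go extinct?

Remove Feather Boa Kelp.
Round 1: Sea Urchin (all prey gone) → extinct.
No further losses. Total secondary extinctions: 1.

1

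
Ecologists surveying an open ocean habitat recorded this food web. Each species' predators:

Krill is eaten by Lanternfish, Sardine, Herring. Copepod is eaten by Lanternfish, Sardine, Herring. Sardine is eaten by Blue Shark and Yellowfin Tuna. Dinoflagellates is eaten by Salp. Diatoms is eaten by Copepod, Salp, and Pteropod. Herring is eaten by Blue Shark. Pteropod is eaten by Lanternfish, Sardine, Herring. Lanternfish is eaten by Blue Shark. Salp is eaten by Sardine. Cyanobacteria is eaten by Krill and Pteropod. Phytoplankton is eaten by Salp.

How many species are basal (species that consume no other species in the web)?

Basal species (no prey listed): Phytoplankton, Diatoms, Cyanobacteria, Dinoflagellates.
Count: 4.

4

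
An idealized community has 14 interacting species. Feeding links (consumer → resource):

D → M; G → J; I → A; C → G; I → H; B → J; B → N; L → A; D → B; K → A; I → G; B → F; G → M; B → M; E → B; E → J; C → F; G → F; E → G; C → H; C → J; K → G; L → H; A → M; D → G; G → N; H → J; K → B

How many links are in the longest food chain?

2 links

One longest chain: N → B → E.
It has 3 species and 2 links.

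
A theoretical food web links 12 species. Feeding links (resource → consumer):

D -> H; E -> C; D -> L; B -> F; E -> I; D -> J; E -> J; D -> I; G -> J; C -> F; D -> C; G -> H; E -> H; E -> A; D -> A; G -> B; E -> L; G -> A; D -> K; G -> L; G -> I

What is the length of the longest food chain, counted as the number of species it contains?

3 species

One longest chain: E → C → F.
It has 3 species and 2 links.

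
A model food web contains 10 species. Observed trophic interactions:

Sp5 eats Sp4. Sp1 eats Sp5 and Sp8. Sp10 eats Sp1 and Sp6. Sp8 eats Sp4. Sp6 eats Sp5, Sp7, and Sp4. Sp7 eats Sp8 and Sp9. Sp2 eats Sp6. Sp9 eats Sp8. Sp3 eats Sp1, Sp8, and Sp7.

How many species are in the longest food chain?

One longest chain: Sp4 → Sp8 → Sp9 → Sp7 → Sp6 → Sp10.
It has 6 species and 5 links.

6 species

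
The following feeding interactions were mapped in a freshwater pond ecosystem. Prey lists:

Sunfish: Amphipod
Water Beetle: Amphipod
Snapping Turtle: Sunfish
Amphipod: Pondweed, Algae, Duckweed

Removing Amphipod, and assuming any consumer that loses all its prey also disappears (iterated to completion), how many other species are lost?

3

Remove Amphipod.
Round 1: Water Beetle (all prey gone), Sunfish (all prey gone) → extinct.
Round 2: Snapping Turtle (all prey gone) → extinct.
No further losses. Total secondary extinctions: 3.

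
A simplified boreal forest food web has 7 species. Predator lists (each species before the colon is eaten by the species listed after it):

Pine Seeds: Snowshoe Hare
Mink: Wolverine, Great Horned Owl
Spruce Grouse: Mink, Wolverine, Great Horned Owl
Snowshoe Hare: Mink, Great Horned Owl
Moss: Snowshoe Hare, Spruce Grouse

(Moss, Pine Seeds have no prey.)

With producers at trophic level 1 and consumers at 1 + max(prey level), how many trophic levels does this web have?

4

Producers (level 1): Moss, Pine Seeds.
Moss → Snowshoe Hare → Mink → Wolverine gives Wolverine level 4.
No species has a prey at level 4, so no species reaches level 5.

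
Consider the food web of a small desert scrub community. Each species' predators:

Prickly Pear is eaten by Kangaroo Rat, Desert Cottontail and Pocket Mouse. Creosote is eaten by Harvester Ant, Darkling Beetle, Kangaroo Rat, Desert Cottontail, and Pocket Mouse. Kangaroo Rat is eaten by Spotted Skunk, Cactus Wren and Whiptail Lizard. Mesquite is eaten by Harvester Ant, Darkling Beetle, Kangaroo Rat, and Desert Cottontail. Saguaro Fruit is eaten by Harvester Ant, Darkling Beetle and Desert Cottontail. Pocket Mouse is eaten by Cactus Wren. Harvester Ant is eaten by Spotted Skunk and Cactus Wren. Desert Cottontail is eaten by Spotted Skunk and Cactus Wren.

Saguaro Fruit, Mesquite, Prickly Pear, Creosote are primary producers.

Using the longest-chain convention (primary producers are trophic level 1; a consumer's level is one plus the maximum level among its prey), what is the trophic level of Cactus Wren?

Prickly Pear is a producer → level 1.
Pocket Mouse eats Prickly Pear (level 1); other prey at levels: Creosote 1 → level 2.
Cactus Wren eats Pocket Mouse (level 2); other prey at levels: Desert Cottontail 2, Harvester Ant 2, Kangaroo Rat 2 → level 3.

Trophic level 3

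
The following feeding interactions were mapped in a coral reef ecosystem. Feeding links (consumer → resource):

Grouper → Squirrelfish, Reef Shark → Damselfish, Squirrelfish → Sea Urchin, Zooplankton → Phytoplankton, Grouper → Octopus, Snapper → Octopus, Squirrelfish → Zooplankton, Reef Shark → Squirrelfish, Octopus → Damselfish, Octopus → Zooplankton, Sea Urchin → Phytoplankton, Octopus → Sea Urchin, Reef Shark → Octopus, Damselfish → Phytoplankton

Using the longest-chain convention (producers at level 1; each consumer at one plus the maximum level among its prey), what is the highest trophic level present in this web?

4

Producers (level 1): Phytoplankton.
Phytoplankton → Sea Urchin → Octopus → Grouper gives Grouper level 4.
No species has a prey at level 4, so no species reaches level 5.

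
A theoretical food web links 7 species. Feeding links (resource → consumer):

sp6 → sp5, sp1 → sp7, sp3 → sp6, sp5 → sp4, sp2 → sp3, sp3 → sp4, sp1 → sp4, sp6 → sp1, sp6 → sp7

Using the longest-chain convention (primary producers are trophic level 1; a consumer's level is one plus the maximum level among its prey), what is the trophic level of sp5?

sp2 is a producer → level 1.
sp3 eats sp2 → level 2.
sp6 eats sp3 → level 3.
sp5 eats sp6 → level 4.

Trophic level 4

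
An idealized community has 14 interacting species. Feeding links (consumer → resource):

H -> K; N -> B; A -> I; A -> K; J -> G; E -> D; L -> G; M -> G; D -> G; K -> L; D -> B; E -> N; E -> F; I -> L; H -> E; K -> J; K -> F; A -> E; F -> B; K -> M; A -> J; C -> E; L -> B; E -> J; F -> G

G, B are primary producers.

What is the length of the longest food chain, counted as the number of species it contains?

4 species

One longest chain: G → J → K → A.
It has 4 species and 3 links.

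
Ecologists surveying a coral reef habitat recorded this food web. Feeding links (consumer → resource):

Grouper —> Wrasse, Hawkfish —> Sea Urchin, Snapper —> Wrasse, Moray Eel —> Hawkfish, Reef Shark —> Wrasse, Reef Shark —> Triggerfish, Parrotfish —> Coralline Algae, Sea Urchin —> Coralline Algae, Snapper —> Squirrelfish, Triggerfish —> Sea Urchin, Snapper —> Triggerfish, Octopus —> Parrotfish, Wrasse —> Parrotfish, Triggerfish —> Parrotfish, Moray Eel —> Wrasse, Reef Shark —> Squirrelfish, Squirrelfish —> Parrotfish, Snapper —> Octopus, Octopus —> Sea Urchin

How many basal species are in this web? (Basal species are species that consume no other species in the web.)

Basal species (no prey listed): Coralline Algae.
Count: 1.

1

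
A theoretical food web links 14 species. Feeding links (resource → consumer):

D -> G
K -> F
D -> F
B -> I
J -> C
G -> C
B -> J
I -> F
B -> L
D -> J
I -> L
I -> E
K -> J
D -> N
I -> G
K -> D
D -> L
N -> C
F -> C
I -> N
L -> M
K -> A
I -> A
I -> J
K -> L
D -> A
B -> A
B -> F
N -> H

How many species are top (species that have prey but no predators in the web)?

Top species (has prey, but nothing eats it): E, A, H, M, C.
Count: 5.

5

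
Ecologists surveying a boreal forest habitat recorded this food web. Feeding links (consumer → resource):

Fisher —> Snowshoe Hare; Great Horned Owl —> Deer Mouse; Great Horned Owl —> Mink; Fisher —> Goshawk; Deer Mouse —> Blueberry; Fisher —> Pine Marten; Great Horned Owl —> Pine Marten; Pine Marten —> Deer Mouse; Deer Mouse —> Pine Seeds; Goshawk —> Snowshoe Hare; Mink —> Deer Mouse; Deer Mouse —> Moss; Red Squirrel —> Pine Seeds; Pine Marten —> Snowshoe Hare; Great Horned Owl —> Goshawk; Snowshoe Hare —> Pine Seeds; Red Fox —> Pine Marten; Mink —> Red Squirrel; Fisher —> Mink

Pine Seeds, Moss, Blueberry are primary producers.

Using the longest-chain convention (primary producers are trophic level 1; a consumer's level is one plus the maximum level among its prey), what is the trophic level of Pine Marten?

Trophic level 3

Pine Seeds is a producer → level 1.
Snowshoe Hare eats Pine Seeds → level 2.
Pine Marten eats Snowshoe Hare (level 2); other prey at levels: Deer Mouse 2 → level 3.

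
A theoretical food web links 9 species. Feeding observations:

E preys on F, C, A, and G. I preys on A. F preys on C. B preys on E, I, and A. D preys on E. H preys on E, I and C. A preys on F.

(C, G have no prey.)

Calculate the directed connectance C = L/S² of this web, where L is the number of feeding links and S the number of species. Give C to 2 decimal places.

The web has S = 9 species and L = 14 feeding links.
C = L / S² = 14 / 81 = 0.1728 ≈ 0.17.

C = 0.17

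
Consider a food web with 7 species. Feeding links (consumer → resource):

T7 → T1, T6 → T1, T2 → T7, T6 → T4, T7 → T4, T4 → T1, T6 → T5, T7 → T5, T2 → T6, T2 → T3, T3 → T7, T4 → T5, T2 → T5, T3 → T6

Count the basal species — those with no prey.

2

Basal species (no prey listed): T5, T1.
Count: 2.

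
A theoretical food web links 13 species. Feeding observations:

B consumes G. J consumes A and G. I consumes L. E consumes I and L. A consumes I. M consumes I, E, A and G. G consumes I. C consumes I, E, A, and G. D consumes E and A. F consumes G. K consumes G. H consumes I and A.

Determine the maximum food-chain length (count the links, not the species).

3 links

One longest chain: L → I → G → B.
It has 4 species and 3 links.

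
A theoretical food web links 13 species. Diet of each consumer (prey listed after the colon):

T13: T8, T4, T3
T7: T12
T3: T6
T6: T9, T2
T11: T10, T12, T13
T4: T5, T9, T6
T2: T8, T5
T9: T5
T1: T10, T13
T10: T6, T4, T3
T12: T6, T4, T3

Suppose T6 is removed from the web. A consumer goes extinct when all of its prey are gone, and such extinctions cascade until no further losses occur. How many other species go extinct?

Remove T6.
Round 1: T3 (all prey gone) → extinct.
No further losses. Total secondary extinctions: 1.

1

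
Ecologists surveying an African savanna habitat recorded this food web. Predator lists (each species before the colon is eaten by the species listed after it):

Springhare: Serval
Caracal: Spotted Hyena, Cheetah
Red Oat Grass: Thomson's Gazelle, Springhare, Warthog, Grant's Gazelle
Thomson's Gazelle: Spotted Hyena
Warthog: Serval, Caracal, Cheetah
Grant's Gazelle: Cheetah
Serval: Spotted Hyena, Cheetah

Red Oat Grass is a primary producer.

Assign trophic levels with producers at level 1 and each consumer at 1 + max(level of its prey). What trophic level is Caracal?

Trophic level 3

Red Oat Grass is a producer → level 1.
Warthog eats Red Oat Grass → level 2.
Caracal eats Warthog → level 3.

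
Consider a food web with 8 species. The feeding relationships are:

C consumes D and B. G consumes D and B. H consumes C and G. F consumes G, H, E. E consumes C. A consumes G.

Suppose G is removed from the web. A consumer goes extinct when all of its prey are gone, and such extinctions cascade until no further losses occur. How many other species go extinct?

1

Remove G.
Round 1: A (all prey gone) → extinct.
No further losses. Total secondary extinctions: 1.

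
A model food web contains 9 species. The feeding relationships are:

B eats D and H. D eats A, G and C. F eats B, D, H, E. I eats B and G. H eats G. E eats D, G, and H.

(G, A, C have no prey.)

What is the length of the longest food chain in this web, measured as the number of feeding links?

One longest chain: G → D → B → F.
It has 4 species and 3 links.

3 links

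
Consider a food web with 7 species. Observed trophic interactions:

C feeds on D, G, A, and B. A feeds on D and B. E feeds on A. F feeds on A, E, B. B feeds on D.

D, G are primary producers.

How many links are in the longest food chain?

One longest chain: D → B → A → E → F.
It has 5 species and 4 links.

4 links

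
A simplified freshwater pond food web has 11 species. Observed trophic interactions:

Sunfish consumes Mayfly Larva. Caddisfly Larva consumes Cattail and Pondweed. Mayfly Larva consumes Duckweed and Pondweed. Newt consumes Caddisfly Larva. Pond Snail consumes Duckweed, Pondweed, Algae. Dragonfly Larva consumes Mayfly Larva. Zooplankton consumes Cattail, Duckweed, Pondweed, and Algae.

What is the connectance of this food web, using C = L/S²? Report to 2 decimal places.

The web has S = 11 species and L = 14 feeding links.
C = L / S² = 14 / 121 = 0.1157 ≈ 0.12.

C = 0.12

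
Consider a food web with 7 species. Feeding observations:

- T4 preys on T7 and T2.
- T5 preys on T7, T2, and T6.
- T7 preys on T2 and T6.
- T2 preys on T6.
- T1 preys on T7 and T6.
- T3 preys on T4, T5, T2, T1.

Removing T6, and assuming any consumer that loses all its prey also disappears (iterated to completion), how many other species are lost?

6

Remove T6.
Round 1: T2 (all prey gone) → extinct.
Round 2: T7 (all prey gone) → extinct.
Round 3: T5 (all prey gone), T1 (all prey gone), T4 (all prey gone) → extinct.
Round 4: T3 (all prey gone) → extinct.
No further losses. Total secondary extinctions: 6.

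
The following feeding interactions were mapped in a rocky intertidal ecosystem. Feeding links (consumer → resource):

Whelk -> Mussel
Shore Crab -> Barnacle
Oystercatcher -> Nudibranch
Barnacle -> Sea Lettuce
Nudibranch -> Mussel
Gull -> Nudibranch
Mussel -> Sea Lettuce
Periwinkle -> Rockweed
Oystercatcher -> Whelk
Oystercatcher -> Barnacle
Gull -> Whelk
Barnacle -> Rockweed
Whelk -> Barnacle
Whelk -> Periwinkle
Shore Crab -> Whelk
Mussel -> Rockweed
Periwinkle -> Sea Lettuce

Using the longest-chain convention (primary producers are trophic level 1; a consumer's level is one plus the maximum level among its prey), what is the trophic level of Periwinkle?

Sea Lettuce is a producer → level 1.
Periwinkle eats Sea Lettuce (level 1); other prey at levels: Rockweed 1 → level 2.

Trophic level 2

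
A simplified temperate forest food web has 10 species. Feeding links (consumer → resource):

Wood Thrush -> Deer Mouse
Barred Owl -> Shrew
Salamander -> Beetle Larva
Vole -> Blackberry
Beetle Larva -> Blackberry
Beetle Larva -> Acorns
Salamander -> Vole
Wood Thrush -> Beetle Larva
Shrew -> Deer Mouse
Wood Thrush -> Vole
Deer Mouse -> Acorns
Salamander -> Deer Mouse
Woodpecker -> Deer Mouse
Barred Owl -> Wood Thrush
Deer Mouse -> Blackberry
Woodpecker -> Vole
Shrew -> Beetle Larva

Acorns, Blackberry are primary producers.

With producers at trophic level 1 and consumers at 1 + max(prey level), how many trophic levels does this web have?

Producers (level 1): Acorns, Blackberry.
Acorns → Deer Mouse → Wood Thrush → Barred Owl gives Barred Owl level 4.
No species has a prey at level 4, so no species reaches level 5.

4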